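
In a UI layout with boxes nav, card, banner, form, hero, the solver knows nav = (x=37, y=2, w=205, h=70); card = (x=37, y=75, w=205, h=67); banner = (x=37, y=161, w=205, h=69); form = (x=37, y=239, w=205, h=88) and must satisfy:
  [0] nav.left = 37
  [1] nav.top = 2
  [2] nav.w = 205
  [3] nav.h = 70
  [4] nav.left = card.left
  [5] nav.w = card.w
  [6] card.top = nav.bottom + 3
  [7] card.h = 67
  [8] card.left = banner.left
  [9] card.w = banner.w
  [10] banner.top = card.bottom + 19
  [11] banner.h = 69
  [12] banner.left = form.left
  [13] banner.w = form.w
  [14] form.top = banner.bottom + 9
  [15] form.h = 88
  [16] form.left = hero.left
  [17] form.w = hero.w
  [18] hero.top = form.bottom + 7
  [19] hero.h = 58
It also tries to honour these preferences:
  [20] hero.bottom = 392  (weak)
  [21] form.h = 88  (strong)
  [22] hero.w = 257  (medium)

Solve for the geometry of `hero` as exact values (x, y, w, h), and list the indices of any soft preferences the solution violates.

hero = (x=37, y=334, w=205, h=58)
violated soft preferences: 22

1. hero.x = 37  [form.left = hero.left]
2. hero.w = 205  [form.w = hero.w]
3. hero.y = 334  [hero.top = form.bottom + 7]
4. hero.h = 58  [hero.h = 58]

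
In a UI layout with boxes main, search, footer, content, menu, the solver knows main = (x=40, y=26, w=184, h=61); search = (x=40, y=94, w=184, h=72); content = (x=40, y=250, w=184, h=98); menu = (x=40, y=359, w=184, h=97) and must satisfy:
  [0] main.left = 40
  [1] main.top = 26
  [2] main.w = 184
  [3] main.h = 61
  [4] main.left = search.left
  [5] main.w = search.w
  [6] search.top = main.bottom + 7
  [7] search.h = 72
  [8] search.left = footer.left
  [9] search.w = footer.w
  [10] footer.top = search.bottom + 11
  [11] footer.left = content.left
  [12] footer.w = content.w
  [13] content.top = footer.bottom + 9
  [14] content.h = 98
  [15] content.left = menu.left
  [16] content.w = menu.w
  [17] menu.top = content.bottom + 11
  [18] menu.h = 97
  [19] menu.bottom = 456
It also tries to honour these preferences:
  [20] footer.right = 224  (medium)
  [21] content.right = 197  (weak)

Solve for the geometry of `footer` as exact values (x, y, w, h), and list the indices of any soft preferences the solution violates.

footer = (x=40, y=177, w=184, h=64)
violated soft preferences: 21

1. footer.x = 40  [search.left = footer.left]
2. footer.w = 184  [search.w = footer.w]
3. footer.y = 177  [footer.top = search.bottom + 11]
4. footer.h = 64  [content.top = footer.bottom + 9]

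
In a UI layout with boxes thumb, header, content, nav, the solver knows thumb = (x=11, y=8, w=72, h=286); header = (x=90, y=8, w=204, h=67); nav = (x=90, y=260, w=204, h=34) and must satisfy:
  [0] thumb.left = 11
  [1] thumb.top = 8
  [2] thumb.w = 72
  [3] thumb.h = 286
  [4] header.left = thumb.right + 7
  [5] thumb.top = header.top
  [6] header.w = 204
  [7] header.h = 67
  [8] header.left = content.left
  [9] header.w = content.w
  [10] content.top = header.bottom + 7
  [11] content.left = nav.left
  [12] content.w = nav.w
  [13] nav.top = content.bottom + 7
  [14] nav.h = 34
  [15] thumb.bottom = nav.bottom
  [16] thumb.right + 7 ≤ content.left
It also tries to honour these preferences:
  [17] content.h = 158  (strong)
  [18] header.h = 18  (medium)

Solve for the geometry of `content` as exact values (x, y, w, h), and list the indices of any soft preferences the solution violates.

content = (x=90, y=82, w=204, h=171)
violated soft preferences: 17, 18

1. content.x = 90  [header.left = content.left]
2. content.w = 204  [header.w = content.w]
3. content.y = 82  [content.top = header.bottom + 7]
4. content.h = 171  [nav.top = content.bottom + 7]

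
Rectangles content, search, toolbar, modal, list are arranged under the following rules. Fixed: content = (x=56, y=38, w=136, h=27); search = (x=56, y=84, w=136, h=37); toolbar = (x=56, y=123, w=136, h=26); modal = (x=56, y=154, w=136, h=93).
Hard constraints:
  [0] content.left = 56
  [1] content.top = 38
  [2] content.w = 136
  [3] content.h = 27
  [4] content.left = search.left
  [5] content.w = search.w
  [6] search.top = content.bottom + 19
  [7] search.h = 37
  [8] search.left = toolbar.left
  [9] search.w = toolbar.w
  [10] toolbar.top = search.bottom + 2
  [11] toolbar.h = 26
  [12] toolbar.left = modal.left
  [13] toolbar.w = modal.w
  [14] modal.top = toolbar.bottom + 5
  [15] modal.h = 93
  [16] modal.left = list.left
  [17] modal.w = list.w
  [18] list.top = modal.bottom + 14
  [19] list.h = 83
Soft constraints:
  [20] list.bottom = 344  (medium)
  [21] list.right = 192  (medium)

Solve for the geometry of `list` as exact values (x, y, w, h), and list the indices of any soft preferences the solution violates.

list = (x=56, y=261, w=136, h=83)
violated soft preferences: none

1. list.x = 56  [modal.left = list.left]
2. list.w = 136  [modal.w = list.w]
3. list.y = 261  [list.top = modal.bottom + 14]
4. list.h = 83  [list.h = 83]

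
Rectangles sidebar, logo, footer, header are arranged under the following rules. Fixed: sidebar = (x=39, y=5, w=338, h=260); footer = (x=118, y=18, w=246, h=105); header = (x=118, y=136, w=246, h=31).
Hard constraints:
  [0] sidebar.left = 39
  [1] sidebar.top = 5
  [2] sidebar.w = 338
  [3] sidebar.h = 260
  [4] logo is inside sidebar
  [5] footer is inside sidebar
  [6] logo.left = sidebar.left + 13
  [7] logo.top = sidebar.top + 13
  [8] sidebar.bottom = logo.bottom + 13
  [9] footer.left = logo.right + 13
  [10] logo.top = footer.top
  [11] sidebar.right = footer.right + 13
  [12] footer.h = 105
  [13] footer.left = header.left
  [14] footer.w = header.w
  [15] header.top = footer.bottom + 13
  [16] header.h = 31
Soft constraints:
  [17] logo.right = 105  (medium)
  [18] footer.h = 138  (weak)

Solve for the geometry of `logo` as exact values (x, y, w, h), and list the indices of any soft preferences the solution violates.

logo = (x=52, y=18, w=53, h=234)
violated soft preferences: 18

1. logo.x = 52  [logo.left = sidebar.left + 13]
2. logo.y = 18  [logo.top = sidebar.top + 13]
3. logo.h = 234  [sidebar.bottom = logo.bottom + 13]
4. logo.w = 53  [footer.left = logo.right + 13]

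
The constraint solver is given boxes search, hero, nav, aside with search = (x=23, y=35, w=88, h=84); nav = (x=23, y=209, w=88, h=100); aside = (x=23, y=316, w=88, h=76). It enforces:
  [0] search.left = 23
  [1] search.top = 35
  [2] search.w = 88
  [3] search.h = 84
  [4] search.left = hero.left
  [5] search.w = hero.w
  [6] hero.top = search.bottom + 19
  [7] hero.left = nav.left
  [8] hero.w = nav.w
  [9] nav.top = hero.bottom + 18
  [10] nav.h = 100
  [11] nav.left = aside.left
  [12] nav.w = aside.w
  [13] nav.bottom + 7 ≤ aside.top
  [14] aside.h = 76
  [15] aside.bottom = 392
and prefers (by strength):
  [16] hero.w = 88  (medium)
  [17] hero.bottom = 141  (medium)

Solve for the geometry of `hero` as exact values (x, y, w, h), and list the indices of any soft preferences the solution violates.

1. hero.x = 23  [search.left = hero.left]
2. hero.w = 88  [search.w = hero.w]
3. hero.y = 138  [hero.top = search.bottom + 19]
4. hero.h = 53  [nav.top = hero.bottom + 18]

hero = (x=23, y=138, w=88, h=53)
violated soft preferences: 17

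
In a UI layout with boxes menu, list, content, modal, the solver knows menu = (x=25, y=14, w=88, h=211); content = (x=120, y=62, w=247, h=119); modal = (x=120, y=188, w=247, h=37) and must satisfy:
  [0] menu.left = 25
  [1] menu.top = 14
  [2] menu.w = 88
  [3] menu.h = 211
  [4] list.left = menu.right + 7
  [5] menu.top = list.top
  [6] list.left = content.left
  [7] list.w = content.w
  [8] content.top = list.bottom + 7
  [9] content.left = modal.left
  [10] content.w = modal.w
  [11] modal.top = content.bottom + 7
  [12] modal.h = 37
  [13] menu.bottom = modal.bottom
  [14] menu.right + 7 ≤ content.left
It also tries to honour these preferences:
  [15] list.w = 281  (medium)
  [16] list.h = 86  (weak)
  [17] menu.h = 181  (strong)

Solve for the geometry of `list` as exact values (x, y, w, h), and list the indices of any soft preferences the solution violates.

list = (x=120, y=14, w=247, h=41)
violated soft preferences: 15, 16, 17

1. list.x = 120  [list.left = menu.right + 7]
2. list.y = 14  [menu.top = list.top]
3. list.w = 247  [list.w = content.w]
4. list.h = 41  [content.top = list.bottom + 7]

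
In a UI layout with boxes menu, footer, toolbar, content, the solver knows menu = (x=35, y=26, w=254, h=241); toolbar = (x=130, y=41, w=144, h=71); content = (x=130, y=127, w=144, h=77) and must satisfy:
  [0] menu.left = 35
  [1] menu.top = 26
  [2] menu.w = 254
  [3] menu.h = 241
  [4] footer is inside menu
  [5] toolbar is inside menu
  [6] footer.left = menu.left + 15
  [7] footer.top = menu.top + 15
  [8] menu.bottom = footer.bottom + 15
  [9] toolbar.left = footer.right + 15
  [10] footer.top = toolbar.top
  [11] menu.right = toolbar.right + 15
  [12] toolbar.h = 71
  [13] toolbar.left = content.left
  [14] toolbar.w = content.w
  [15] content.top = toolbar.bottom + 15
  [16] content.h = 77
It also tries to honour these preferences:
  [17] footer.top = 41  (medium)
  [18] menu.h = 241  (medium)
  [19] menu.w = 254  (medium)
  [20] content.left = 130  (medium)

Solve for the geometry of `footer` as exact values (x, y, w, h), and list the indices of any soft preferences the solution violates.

footer = (x=50, y=41, w=65, h=211)
violated soft preferences: none

1. footer.x = 50  [footer.left = menu.left + 15]
2. footer.y = 41  [footer.top = menu.top + 15]
3. footer.h = 211  [menu.bottom = footer.bottom + 15]
4. footer.w = 65  [toolbar.left = footer.right + 15]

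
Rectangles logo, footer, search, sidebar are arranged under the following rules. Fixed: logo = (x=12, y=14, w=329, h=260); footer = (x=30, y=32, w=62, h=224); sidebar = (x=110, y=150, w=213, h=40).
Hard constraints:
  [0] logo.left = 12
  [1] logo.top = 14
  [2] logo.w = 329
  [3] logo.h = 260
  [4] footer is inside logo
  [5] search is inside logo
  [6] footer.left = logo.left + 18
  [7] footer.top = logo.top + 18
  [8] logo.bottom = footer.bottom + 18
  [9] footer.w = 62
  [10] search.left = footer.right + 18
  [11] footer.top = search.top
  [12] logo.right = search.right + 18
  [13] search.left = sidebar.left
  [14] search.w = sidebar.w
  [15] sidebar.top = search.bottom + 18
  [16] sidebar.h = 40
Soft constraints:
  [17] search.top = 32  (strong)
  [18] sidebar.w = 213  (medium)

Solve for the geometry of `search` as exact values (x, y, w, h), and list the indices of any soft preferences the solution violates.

search = (x=110, y=32, w=213, h=100)
violated soft preferences: none

1. search.x = 110  [search.left = footer.right + 18]
2. search.y = 32  [footer.top = search.top]
3. search.w = 213  [logo.right = search.right + 18]
4. search.h = 100  [sidebar.top = search.bottom + 18]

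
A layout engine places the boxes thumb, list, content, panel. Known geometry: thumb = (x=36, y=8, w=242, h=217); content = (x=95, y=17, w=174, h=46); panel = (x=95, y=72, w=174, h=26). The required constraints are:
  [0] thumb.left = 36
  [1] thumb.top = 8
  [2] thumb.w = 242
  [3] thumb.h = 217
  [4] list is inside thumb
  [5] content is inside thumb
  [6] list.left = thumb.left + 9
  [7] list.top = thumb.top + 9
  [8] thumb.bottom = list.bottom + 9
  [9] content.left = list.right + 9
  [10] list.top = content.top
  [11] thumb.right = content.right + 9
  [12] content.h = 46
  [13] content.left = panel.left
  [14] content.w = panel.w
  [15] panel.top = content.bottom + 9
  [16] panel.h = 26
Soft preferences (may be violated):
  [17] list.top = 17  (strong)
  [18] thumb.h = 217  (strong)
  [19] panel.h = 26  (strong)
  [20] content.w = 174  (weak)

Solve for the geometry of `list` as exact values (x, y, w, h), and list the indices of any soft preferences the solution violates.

list = (x=45, y=17, w=41, h=199)
violated soft preferences: none

1. list.x = 45  [list.left = thumb.left + 9]
2. list.y = 17  [list.top = thumb.top + 9]
3. list.h = 199  [thumb.bottom = list.bottom + 9]
4. list.w = 41  [content.left = list.right + 9]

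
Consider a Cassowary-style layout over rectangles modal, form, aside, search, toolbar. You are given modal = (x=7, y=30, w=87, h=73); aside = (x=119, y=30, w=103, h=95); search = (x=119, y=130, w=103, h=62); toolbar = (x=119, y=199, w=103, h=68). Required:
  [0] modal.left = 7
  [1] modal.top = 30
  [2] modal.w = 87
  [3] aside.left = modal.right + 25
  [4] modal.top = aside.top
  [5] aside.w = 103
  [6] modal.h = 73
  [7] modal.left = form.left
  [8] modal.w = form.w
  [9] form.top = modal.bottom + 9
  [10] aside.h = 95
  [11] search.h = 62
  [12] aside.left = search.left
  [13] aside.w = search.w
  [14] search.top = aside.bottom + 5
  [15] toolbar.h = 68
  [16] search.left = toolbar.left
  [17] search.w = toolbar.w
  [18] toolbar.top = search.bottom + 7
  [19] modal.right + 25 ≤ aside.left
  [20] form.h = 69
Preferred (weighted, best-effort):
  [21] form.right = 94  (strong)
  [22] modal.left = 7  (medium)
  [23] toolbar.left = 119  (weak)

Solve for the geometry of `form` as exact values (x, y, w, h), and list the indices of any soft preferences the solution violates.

1. form.x = 7  [modal.left = form.left]
2. form.w = 87  [modal.w = form.w]
3. form.y = 112  [form.top = modal.bottom + 9]
4. form.h = 69  [form.h = 69]

form = (x=7, y=112, w=87, h=69)
violated soft preferences: none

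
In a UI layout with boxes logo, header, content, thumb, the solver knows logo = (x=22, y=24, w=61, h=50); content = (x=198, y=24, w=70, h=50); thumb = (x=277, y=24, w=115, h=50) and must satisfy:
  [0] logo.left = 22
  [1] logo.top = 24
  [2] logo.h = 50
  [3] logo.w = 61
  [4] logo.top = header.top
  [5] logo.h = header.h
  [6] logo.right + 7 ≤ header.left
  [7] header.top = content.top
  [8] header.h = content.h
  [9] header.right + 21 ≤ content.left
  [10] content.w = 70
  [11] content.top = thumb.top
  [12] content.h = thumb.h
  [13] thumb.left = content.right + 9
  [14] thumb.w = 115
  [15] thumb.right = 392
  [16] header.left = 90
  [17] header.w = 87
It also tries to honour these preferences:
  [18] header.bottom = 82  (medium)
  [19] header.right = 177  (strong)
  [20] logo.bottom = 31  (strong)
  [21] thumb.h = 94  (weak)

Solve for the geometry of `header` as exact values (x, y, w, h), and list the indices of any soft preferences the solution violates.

header = (x=90, y=24, w=87, h=50)
violated soft preferences: 18, 20, 21

1. header.y = 24  [logo.top = header.top]
2. header.h = 50  [logo.h = header.h]
3. header.x = 90  [header.left = 90]
4. header.w = 87  [header.w = 87]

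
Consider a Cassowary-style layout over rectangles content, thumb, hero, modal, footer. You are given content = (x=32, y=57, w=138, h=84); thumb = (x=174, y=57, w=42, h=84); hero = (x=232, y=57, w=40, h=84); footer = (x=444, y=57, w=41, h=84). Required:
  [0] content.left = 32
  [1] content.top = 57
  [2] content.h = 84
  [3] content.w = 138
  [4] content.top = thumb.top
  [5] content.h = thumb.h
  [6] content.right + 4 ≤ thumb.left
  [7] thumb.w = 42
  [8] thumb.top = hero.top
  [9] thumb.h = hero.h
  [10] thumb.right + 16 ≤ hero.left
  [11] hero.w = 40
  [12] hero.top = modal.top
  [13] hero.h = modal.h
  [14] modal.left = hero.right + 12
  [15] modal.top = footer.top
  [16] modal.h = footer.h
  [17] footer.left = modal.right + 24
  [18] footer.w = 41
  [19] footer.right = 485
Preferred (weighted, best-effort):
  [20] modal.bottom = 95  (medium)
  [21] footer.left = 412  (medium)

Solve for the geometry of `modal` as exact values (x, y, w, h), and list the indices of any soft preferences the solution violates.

1. modal.y = 57  [hero.top = modal.top]
2. modal.h = 84  [hero.h = modal.h]
3. modal.x = 284  [modal.left = hero.right + 12]
4. modal.w = 136  [footer.left = modal.right + 24]

modal = (x=284, y=57, w=136, h=84)
violated soft preferences: 20, 21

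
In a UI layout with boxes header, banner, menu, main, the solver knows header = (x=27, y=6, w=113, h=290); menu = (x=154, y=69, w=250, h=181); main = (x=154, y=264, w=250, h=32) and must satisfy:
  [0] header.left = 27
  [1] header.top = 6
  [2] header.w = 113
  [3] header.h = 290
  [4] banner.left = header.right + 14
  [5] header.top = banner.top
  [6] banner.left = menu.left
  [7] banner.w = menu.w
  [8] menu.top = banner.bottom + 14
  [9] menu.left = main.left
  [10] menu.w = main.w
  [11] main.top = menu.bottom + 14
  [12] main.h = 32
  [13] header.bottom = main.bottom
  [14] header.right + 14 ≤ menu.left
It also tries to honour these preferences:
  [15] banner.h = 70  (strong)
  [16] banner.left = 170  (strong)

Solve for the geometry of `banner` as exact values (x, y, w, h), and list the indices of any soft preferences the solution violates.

1. banner.x = 154  [banner.left = header.right + 14]
2. banner.y = 6  [header.top = banner.top]
3. banner.w = 250  [banner.w = menu.w]
4. banner.h = 49  [menu.top = banner.bottom + 14]

banner = (x=154, y=6, w=250, h=49)
violated soft preferences: 15, 16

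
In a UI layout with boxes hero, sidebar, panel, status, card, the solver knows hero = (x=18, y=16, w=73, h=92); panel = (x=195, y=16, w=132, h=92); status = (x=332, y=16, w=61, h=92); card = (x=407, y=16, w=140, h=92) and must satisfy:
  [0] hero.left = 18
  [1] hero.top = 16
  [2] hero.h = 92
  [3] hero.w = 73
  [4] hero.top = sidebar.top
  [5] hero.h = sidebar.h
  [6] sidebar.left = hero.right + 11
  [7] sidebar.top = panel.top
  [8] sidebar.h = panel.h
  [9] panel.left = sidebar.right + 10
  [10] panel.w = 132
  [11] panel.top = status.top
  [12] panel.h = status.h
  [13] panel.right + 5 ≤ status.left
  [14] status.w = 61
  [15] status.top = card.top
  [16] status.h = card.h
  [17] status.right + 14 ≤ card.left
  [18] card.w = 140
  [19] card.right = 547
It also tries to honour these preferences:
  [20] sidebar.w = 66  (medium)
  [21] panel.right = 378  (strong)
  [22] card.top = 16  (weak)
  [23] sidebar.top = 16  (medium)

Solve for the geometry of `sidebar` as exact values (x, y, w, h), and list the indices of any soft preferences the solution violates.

1. sidebar.y = 16  [hero.top = sidebar.top]
2. sidebar.h = 92  [hero.h = sidebar.h]
3. sidebar.x = 102  [sidebar.left = hero.right + 11]
4. sidebar.w = 83  [panel.left = sidebar.right + 10]

sidebar = (x=102, y=16, w=83, h=92)
violated soft preferences: 20, 21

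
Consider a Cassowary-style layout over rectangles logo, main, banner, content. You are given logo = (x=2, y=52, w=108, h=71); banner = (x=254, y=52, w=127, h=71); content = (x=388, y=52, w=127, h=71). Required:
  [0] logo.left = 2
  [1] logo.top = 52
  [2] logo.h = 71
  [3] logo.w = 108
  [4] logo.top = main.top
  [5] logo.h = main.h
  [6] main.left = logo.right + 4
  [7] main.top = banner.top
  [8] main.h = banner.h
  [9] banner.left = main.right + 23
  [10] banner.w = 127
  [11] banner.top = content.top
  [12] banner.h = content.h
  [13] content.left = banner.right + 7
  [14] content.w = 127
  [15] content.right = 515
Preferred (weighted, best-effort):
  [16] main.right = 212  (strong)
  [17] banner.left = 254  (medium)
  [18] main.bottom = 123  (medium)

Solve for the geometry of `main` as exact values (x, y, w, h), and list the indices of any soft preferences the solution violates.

main = (x=114, y=52, w=117, h=71)
violated soft preferences: 16

1. main.y = 52  [logo.top = main.top]
2. main.h = 71  [logo.h = main.h]
3. main.x = 114  [main.left = logo.right + 4]
4. main.w = 117  [banner.left = main.right + 23]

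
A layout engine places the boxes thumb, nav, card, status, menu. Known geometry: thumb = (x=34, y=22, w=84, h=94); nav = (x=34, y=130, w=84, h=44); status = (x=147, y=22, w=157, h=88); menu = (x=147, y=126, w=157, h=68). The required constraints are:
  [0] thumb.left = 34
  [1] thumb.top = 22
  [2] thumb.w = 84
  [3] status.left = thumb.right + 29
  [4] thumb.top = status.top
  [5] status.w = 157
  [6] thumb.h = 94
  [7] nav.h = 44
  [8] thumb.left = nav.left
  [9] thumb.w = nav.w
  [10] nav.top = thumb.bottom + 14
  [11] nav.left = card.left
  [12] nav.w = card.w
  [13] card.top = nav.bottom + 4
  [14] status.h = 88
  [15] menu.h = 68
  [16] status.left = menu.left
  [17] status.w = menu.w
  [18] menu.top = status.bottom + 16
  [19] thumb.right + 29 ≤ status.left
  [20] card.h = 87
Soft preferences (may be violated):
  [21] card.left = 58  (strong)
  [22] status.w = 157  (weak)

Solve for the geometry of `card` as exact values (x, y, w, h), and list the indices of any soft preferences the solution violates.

1. card.x = 34  [nav.left = card.left]
2. card.w = 84  [nav.w = card.w]
3. card.y = 178  [card.top = nav.bottom + 4]
4. card.h = 87  [card.h = 87]

card = (x=34, y=178, w=84, h=87)
violated soft preferences: 21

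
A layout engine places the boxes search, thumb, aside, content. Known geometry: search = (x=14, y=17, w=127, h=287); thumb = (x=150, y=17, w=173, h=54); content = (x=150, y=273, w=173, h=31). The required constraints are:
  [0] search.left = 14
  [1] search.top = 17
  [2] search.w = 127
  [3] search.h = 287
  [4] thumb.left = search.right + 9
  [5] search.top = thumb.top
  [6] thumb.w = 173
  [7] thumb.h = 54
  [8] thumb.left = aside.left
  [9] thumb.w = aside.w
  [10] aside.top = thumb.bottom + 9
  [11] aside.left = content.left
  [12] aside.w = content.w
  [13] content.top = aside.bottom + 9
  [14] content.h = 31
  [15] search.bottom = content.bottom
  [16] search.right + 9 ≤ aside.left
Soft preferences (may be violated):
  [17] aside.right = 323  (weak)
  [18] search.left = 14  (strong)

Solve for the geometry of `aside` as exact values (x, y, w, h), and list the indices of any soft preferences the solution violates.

aside = (x=150, y=80, w=173, h=184)
violated soft preferences: none

1. aside.x = 150  [thumb.left = aside.left]
2. aside.w = 173  [thumb.w = aside.w]
3. aside.y = 80  [aside.top = thumb.bottom + 9]
4. aside.h = 184  [content.top = aside.bottom + 9]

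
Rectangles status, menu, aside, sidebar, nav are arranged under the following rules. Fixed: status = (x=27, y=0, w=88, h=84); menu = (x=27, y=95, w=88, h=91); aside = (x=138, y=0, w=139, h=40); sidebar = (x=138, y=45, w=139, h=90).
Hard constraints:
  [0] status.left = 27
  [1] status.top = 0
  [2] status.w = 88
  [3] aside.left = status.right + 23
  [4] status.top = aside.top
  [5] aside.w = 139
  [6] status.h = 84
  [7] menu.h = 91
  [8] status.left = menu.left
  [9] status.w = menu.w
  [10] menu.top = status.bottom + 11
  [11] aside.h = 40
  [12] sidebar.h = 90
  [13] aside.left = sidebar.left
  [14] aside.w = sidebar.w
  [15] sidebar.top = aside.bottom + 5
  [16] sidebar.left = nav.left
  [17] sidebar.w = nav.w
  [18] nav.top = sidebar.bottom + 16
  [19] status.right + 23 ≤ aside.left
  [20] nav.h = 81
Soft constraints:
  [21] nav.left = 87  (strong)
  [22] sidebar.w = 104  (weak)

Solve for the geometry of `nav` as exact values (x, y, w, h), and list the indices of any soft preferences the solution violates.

nav = (x=138, y=151, w=139, h=81)
violated soft preferences: 21, 22

1. nav.x = 138  [sidebar.left = nav.left]
2. nav.w = 139  [sidebar.w = nav.w]
3. nav.y = 151  [nav.top = sidebar.bottom + 16]
4. nav.h = 81  [nav.h = 81]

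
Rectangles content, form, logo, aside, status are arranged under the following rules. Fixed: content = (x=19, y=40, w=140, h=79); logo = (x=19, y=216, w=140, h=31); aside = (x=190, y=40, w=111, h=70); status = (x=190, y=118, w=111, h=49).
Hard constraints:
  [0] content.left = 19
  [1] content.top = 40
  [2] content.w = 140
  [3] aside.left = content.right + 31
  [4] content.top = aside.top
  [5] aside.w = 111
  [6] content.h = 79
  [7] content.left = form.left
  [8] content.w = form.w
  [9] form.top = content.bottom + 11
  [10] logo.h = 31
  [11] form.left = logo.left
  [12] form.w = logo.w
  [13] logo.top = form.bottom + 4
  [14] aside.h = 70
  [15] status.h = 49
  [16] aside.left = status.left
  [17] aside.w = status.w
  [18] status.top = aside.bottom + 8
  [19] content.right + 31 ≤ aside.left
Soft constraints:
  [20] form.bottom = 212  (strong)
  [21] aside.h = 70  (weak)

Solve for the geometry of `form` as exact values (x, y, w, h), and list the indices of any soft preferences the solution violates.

1. form.x = 19  [content.left = form.left]
2. form.w = 140  [content.w = form.w]
3. form.y = 130  [form.top = content.bottom + 11]
4. form.h = 82  [logo.top = form.bottom + 4]

form = (x=19, y=130, w=140, h=82)
violated soft preferences: none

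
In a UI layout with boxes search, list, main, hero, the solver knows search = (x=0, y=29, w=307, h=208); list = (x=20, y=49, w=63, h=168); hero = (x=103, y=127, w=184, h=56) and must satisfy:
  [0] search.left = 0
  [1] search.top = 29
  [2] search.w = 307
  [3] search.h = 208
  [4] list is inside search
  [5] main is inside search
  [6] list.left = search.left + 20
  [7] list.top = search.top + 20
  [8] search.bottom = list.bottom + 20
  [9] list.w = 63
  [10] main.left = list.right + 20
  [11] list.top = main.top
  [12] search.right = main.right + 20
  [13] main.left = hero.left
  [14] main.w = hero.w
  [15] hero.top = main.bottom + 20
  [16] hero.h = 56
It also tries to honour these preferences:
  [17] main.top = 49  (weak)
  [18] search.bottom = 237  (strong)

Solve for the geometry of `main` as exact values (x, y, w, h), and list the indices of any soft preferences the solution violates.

1. main.x = 103  [main.left = list.right + 20]
2. main.y = 49  [list.top = main.top]
3. main.w = 184  [search.right = main.right + 20]
4. main.h = 58  [hero.top = main.bottom + 20]

main = (x=103, y=49, w=184, h=58)
violated soft preferences: none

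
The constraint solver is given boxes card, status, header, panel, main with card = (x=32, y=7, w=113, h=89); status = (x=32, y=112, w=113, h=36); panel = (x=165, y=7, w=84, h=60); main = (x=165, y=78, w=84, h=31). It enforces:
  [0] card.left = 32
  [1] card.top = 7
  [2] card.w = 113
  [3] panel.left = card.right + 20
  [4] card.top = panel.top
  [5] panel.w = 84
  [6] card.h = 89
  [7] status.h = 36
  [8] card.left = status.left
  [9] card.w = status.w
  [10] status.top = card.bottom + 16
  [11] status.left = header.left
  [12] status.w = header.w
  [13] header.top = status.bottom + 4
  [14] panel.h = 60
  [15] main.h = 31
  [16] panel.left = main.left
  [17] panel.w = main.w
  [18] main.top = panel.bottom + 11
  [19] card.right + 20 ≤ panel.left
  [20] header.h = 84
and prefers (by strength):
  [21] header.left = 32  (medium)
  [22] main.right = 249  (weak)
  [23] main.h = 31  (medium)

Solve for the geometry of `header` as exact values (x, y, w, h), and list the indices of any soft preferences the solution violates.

1. header.x = 32  [status.left = header.left]
2. header.w = 113  [status.w = header.w]
3. header.y = 152  [header.top = status.bottom + 4]
4. header.h = 84  [header.h = 84]

header = (x=32, y=152, w=113, h=84)
violated soft preferences: none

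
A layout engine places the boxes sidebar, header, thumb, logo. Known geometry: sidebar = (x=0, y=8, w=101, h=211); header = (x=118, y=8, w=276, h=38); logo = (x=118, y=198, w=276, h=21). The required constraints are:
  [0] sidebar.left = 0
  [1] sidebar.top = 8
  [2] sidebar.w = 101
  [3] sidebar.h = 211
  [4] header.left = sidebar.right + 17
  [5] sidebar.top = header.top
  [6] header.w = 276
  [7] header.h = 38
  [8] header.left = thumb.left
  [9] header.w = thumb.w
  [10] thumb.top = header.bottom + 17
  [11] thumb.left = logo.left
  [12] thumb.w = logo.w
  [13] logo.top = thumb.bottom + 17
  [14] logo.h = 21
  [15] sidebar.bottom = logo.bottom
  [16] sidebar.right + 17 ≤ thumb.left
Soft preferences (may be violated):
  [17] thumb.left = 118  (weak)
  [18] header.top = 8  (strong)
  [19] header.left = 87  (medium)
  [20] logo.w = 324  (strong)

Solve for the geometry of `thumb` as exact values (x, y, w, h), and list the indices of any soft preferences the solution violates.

thumb = (x=118, y=63, w=276, h=118)
violated soft preferences: 19, 20

1. thumb.x = 118  [header.left = thumb.left]
2. thumb.w = 276  [header.w = thumb.w]
3. thumb.y = 63  [thumb.top = header.bottom + 17]
4. thumb.h = 118  [logo.top = thumb.bottom + 17]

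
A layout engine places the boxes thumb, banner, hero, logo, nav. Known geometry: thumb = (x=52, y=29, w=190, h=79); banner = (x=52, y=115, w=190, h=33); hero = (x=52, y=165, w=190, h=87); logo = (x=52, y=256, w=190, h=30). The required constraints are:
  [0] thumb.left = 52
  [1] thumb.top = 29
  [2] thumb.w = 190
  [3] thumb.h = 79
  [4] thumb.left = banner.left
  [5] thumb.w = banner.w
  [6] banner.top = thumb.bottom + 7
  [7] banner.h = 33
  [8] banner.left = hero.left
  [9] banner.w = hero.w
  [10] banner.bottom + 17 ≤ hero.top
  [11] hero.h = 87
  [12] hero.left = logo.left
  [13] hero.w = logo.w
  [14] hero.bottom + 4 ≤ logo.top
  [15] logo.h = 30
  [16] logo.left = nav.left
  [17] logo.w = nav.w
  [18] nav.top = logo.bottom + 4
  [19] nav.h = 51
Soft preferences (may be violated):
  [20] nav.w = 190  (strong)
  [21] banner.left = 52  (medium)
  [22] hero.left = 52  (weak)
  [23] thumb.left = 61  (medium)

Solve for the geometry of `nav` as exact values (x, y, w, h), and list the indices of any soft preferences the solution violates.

nav = (x=52, y=290, w=190, h=51)
violated soft preferences: 23

1. nav.x = 52  [logo.left = nav.left]
2. nav.w = 190  [logo.w = nav.w]
3. nav.y = 290  [nav.top = logo.bottom + 4]
4. nav.h = 51  [nav.h = 51]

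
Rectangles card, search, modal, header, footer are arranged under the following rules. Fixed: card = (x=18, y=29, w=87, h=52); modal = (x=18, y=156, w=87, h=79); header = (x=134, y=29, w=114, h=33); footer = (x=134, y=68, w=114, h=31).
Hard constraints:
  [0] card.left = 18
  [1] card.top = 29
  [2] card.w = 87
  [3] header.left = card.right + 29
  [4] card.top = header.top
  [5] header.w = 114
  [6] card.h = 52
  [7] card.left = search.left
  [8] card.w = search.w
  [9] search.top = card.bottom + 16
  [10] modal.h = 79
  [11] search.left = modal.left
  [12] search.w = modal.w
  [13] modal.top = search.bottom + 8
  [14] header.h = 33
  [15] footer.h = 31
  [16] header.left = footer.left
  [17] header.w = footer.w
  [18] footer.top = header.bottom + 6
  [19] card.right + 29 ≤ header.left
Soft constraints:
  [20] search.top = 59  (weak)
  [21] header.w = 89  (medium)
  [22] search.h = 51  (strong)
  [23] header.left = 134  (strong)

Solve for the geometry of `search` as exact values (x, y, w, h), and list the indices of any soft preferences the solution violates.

search = (x=18, y=97, w=87, h=51)
violated soft preferences: 20, 21

1. search.x = 18  [card.left = search.left]
2. search.w = 87  [card.w = search.w]
3. search.y = 97  [search.top = card.bottom + 16]
4. search.h = 51  [modal.top = search.bottom + 8]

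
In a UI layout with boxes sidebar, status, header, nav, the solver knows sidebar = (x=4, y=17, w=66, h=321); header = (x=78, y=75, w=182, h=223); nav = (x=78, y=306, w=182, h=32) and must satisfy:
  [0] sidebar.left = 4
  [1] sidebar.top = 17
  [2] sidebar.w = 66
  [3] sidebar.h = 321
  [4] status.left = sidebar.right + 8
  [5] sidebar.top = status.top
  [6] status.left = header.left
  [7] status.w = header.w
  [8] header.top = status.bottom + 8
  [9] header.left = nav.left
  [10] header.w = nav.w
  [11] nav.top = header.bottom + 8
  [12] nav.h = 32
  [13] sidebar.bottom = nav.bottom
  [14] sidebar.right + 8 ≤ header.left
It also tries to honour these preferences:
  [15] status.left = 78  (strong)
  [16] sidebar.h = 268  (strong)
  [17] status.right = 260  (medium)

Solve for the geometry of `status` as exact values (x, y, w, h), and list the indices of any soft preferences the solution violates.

status = (x=78, y=17, w=182, h=50)
violated soft preferences: 16

1. status.x = 78  [status.left = sidebar.right + 8]
2. status.y = 17  [sidebar.top = status.top]
3. status.w = 182  [status.w = header.w]
4. status.h = 50  [header.top = status.bottom + 8]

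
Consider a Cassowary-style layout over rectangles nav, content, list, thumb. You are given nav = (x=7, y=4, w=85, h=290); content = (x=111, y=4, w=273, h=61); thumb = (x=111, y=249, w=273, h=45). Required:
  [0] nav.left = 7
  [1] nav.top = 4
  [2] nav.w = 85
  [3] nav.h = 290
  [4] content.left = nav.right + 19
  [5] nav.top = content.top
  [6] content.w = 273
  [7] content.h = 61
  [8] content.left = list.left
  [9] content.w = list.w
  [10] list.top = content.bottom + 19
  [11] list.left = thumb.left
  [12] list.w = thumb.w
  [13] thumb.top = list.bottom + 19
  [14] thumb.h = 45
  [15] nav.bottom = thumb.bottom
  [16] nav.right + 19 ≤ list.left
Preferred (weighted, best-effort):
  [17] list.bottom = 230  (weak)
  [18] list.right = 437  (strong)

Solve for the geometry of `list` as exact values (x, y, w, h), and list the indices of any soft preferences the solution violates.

1. list.x = 111  [content.left = list.left]
2. list.w = 273  [content.w = list.w]
3. list.y = 84  [list.top = content.bottom + 19]
4. list.h = 146  [thumb.top = list.bottom + 19]

list = (x=111, y=84, w=273, h=146)
violated soft preferences: 18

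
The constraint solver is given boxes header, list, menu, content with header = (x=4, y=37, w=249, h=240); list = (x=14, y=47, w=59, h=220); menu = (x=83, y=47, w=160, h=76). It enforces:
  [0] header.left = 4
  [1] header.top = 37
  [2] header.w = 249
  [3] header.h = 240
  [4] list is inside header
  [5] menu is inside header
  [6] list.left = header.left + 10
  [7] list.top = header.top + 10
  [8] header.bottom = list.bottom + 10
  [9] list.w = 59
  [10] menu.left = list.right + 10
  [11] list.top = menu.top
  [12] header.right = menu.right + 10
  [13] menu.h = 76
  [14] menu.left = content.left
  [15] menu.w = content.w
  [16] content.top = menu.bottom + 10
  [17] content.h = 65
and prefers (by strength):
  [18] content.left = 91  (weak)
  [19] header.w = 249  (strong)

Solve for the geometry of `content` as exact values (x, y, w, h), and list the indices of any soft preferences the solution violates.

1. content.x = 83  [menu.left = content.left]
2. content.w = 160  [menu.w = content.w]
3. content.y = 133  [content.top = menu.bottom + 10]
4. content.h = 65  [content.h = 65]

content = (x=83, y=133, w=160, h=65)
violated soft preferences: 18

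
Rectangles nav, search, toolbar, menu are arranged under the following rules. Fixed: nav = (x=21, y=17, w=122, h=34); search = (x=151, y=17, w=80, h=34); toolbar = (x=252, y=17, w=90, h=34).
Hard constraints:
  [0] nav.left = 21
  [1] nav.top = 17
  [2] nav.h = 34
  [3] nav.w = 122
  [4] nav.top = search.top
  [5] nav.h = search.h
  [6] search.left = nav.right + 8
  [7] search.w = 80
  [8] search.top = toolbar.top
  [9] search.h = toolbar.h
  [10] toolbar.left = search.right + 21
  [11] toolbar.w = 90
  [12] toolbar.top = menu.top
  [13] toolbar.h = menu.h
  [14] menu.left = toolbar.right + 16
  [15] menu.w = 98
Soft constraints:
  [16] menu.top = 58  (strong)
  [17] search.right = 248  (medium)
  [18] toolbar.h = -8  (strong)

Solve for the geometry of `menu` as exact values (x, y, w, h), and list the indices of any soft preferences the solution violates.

menu = (x=358, y=17, w=98, h=34)
violated soft preferences: 16, 17, 18

1. menu.y = 17  [toolbar.top = menu.top]
2. menu.h = 34  [toolbar.h = menu.h]
3. menu.x = 358  [menu.left = toolbar.right + 16]
4. menu.w = 98  [menu.w = 98]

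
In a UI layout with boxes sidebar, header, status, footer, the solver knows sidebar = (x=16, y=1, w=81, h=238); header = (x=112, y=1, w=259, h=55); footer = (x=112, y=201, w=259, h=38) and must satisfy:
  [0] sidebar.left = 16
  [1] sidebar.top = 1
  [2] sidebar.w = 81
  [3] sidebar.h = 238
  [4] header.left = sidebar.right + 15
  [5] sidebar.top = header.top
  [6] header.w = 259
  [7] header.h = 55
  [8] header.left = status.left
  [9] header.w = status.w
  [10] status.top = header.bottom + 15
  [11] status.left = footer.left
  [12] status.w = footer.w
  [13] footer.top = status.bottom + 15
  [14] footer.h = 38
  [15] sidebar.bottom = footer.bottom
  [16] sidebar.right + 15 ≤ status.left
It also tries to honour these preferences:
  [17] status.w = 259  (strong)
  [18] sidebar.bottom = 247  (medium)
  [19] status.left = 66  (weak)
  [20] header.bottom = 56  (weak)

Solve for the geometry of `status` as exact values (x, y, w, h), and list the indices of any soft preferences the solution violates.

status = (x=112, y=71, w=259, h=115)
violated soft preferences: 18, 19

1. status.x = 112  [header.left = status.left]
2. status.w = 259  [header.w = status.w]
3. status.y = 71  [status.top = header.bottom + 15]
4. status.h = 115  [footer.top = status.bottom + 15]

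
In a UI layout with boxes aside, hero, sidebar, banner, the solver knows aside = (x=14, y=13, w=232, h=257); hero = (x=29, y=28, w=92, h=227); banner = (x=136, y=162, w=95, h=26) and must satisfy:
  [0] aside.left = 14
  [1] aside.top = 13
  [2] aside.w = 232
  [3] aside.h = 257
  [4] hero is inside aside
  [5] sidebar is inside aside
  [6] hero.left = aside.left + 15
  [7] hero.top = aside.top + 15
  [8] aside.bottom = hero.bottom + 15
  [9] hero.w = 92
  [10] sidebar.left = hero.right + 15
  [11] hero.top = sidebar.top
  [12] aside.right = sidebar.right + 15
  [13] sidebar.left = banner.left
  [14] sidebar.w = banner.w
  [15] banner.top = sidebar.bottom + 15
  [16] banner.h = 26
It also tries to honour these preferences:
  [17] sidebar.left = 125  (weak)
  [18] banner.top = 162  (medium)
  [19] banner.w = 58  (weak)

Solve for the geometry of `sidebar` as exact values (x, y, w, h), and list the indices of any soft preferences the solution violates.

sidebar = (x=136, y=28, w=95, h=119)
violated soft preferences: 17, 19

1. sidebar.x = 136  [sidebar.left = hero.right + 15]
2. sidebar.y = 28  [hero.top = sidebar.top]
3. sidebar.w = 95  [aside.right = sidebar.right + 15]
4. sidebar.h = 119  [banner.top = sidebar.bottom + 15]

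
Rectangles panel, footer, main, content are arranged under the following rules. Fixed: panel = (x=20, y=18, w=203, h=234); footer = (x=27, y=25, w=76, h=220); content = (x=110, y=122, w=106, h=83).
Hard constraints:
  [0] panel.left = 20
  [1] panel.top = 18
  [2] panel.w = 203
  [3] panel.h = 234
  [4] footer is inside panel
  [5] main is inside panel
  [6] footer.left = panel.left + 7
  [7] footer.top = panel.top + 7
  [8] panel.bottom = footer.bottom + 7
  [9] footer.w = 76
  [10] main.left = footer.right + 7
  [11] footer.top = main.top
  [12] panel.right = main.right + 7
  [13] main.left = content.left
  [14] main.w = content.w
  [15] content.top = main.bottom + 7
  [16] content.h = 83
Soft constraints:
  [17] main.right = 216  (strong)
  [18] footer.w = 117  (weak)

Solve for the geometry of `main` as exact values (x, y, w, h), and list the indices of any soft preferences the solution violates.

1. main.x = 110  [main.left = footer.right + 7]
2. main.y = 25  [footer.top = main.top]
3. main.w = 106  [panel.right = main.right + 7]
4. main.h = 90  [content.top = main.bottom + 7]

main = (x=110, y=25, w=106, h=90)
violated soft preferences: 18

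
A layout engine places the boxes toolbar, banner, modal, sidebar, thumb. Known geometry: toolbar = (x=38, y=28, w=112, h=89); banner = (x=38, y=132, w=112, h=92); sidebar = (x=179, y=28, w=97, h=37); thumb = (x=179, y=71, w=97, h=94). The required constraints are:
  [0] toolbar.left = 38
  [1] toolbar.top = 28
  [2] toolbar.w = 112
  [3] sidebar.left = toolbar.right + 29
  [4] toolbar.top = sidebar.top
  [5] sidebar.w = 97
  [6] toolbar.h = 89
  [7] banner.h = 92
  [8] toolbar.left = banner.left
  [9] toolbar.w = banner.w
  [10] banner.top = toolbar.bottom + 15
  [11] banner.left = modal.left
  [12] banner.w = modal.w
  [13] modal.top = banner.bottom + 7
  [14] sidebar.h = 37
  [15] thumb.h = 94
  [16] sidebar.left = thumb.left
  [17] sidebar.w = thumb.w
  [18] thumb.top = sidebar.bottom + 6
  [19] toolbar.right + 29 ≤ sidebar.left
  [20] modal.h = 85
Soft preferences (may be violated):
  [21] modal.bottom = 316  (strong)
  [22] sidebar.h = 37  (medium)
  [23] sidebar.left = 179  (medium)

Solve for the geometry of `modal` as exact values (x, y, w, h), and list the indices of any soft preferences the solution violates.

modal = (x=38, y=231, w=112, h=85)
violated soft preferences: none

1. modal.x = 38  [banner.left = modal.left]
2. modal.w = 112  [banner.w = modal.w]
3. modal.y = 231  [modal.top = banner.bottom + 7]
4. modal.h = 85  [modal.h = 85]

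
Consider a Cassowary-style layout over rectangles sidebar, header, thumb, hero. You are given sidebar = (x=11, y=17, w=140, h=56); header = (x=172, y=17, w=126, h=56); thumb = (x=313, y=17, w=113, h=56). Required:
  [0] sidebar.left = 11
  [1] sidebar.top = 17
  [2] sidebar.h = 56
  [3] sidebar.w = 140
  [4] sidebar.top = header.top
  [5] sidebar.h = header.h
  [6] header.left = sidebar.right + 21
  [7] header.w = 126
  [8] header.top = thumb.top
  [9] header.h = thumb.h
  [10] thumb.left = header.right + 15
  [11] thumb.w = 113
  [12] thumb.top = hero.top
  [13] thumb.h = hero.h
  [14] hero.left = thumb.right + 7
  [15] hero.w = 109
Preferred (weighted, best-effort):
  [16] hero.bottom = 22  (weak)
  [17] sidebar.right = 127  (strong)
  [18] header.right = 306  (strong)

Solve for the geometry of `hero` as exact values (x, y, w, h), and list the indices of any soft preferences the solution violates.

1. hero.y = 17  [thumb.top = hero.top]
2. hero.h = 56  [thumb.h = hero.h]
3. hero.x = 433  [hero.left = thumb.right + 7]
4. hero.w = 109  [hero.w = 109]

hero = (x=433, y=17, w=109, h=56)
violated soft preferences: 16, 17, 18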